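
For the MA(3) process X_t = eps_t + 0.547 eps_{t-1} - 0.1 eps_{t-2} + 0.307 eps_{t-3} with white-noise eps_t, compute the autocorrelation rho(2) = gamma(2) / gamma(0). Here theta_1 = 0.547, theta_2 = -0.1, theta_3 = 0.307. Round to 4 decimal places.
\rho(2) = 0.0484

For an MA(q) process with theta_0 = 1, the autocovariance is
  gamma(k) = sigma^2 * sum_{i=0..q-k} theta_i * theta_{i+k},
and rho(k) = gamma(k) / gamma(0). Sigma^2 cancels.
  numerator   = (1)*(-0.1) + (0.547)*(0.307) = 0.067929.
  denominator = (1)^2 + (0.547)^2 + (-0.1)^2 + (0.307)^2 = 1.403458.
  rho(2) = 0.067929 / 1.403458 = 0.0484.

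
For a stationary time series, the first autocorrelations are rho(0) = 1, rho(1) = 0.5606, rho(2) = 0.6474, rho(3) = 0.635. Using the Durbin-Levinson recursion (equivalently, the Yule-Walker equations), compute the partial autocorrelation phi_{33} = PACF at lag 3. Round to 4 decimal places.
\phi_{33} = 0.3360

The PACF at lag k is phi_{kk}, the last component of the solution
to the Yule-Walker system G_k phi = r_k where
  (G_k)_{ij} = rho(|i - j|), (r_k)_i = rho(i), i,j = 1..k.
Equivalently, Durbin-Levinson gives phi_{kk} iteratively:
  phi_{11} = rho(1)
  phi_{kk} = [rho(k) - sum_{j=1..k-1} phi_{k-1,j} rho(k-j)]
            / [1 - sum_{j=1..k-1} phi_{k-1,j} rho(j)],
  phi_{k,j} = phi_{k-1,j} - phi_{kk} phi_{k-1,k-j},  j = 1..k-1.
Step k = 1:
  phi_11 = rho(1) = 0.5606.
Step k = 2:
  phi_22 = [rho(2) - phi_11 rho(1)] / [1 - phi_11 rho(1)] = [0.6474 - (0.5606)(0.5606)] / [1 - (0.5606)(0.5606)]
         = 0.33312764 / 0.68572764 = 0.485802.
  Update: phi_21 = phi_11 - phi_22 phi_11 = 0.5606 - (0.485802)(0.5606) = 0.28826.
Step k = 3:
  phi_33 = [rho(3) - phi_21 rho(2) - phi_22 rho(1)] / [1 - phi_21 rho(1) - phi_22 rho(2)]
    numerator   = 0.635 - (0.28826)(0.6474) - (0.485802)(0.5606) = 0.17604033
    denominator = 1 - (0.28826)(0.5606) - (0.485802)(0.6474) = 0.52389367
  phi_33 = 0.17604033 / 0.52389367 = 0.336.
Therefore phi_{33} = 0.3360.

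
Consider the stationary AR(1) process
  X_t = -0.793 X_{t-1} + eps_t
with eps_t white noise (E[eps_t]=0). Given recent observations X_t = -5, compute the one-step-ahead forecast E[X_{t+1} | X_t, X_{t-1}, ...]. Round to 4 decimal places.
E[X_{t+1} \mid \mathcal F_t] = 3.9650

For an AR(p) model X_t = c + sum_i phi_i X_{t-i} + eps_t, the
one-step-ahead conditional mean is
  E[X_{t+1} | X_t, ...] = c + sum_i phi_i X_{t+1-i}.
Substitute known values:
  E[X_{t+1} | ...] = (-0.793) * (-5)
                   = 3.9650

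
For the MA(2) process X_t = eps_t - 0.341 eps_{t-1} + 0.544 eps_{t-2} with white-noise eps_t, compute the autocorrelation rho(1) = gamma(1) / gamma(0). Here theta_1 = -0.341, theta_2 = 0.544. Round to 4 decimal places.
\rho(1) = -0.3728

For an MA(q) process with theta_0 = 1, the autocovariance is
  gamma(k) = sigma^2 * sum_{i=0..q-k} theta_i * theta_{i+k},
and rho(k) = gamma(k) / gamma(0). Sigma^2 cancels.
  numerator   = (1)*(-0.341) + (-0.341)*(0.544) = -0.526504.
  denominator = (1)^2 + (-0.341)^2 + (0.544)^2 = 1.412217.
  rho(1) = -0.526504 / 1.412217 = -0.3728.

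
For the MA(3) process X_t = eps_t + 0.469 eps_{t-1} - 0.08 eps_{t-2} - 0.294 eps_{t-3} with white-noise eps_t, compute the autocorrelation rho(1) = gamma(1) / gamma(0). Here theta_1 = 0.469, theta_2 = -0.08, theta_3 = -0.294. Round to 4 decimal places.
\rho(1) = 0.3466

For an MA(q) process with theta_0 = 1, the autocovariance is
  gamma(k) = sigma^2 * sum_{i=0..q-k} theta_i * theta_{i+k},
and rho(k) = gamma(k) / gamma(0). Sigma^2 cancels.
  numerator   = (1)*(0.469) + (0.469)*(-0.08) + (-0.08)*(-0.294) = 0.455.
  denominator = (1)^2 + (0.469)^2 + (-0.08)^2 + (-0.294)^2 = 1.312797.
  rho(1) = 0.455 / 1.312797 = 0.3466.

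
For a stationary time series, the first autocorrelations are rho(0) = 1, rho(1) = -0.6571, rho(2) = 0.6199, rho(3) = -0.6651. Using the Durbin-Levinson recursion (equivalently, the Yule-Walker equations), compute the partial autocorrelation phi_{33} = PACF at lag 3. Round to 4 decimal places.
\phi_{33} = -0.3460

The PACF at lag k is phi_{kk}, the last component of the solution
to the Yule-Walker system G_k phi = r_k where
  (G_k)_{ij} = rho(|i - j|), (r_k)_i = rho(i), i,j = 1..k.
Equivalently, Durbin-Levinson gives phi_{kk} iteratively:
  phi_{11} = rho(1)
  phi_{kk} = [rho(k) - sum_{j=1..k-1} phi_{k-1,j} rho(k-j)]
            / [1 - sum_{j=1..k-1} phi_{k-1,j} rho(j)],
  phi_{k,j} = phi_{k-1,j} - phi_{kk} phi_{k-1,k-j},  j = 1..k-1.
Step k = 1:
  phi_11 = rho(1) = -0.6571.
Step k = 2:
  phi_22 = [rho(2) - phi_11 rho(1)] / [1 - phi_11 rho(1)] = [0.6199 - (-0.6571)(-0.6571)] / [1 - (-0.6571)(-0.6571)]
         = 0.18811959 / 0.56821959 = 0.331068.
  Update: phi_21 = phi_11 - phi_22 phi_11 = -0.6571 - (0.331068)(-0.6571) = -0.439555.
Step k = 3:
  phi_33 = [rho(3) - phi_21 rho(2) - phi_22 rho(1)] / [1 - phi_21 rho(1) - phi_22 rho(2)]
    numerator   = -0.6651 - (-0.439555)(0.6199) - (0.331068)(-0.6571) = -0.17507482
    denominator = 1 - (-0.439555)(-0.6571) - (0.331068)(0.6199) = 0.50593913
  phi_33 = -0.17507482 / 0.50593913 = -0.346.
Therefore phi_{33} = -0.3460.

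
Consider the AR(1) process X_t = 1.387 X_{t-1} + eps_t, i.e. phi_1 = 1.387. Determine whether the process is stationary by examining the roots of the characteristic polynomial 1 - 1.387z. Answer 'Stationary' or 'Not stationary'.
\text{Not stationary}

The AR(p) characteristic polynomial is P(z) = 1 - 1.387z.
Stationarity requires all roots to lie outside the unit circle, i.e. |z| > 1 for every root.
This is linear in z: 1 + (-1.387) z = 0  =>  z = -1/(-1.387) = 0.720981,  |z| = 0.720981.
Moduli of all roots: 0.7210.
All moduli strictly greater than 1? No.
Verdict: Not stationary.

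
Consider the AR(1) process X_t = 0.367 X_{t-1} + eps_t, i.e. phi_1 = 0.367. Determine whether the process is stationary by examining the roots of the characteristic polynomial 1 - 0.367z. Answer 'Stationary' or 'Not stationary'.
\text{Stationary}

The AR(p) characteristic polynomial is P(z) = 1 - 0.367z.
Stationarity requires all roots to lie outside the unit circle, i.e. |z| > 1 for every root.
This is linear in z: 1 + (-0.367) z = 0  =>  z = -1/(-0.367) = 2.724796,  |z| = 2.724796.
Moduli of all roots: 2.7248.
All moduli strictly greater than 1? Yes.
Verdict: Stationary.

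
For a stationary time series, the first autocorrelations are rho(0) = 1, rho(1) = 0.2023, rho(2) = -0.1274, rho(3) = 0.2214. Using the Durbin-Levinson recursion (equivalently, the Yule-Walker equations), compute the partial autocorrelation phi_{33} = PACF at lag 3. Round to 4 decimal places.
\phi_{33} = 0.3090

The PACF at lag k is phi_{kk}, the last component of the solution
to the Yule-Walker system G_k phi = r_k where
  (G_k)_{ij} = rho(|i - j|), (r_k)_i = rho(i), i,j = 1..k.
Equivalently, Durbin-Levinson gives phi_{kk} iteratively:
  phi_{11} = rho(1)
  phi_{kk} = [rho(k) - sum_{j=1..k-1} phi_{k-1,j} rho(k-j)]
            / [1 - sum_{j=1..k-1} phi_{k-1,j} rho(j)],
  phi_{k,j} = phi_{k-1,j} - phi_{kk} phi_{k-1,k-j},  j = 1..k-1.
Step k = 1:
  phi_11 = rho(1) = 0.2023.
Step k = 2:
  phi_22 = [rho(2) - phi_11 rho(1)] / [1 - phi_11 rho(1)] = [-0.1274 - (0.2023)(0.2023)] / [1 - (0.2023)(0.2023)]
         = -0.16832529 / 0.95907471 = -0.175508.
  Update: phi_21 = phi_11 - phi_22 phi_11 = 0.2023 - (-0.175508)(0.2023) = 0.237805.
Step k = 3:
  phi_33 = [rho(3) - phi_21 rho(2) - phi_22 rho(1)] / [1 - phi_21 rho(1) - phi_22 rho(2)]
    numerator   = 0.2214 - (0.237805)(-0.1274) - (-0.175508)(0.2023) = 0.28720166
    denominator = 1 - (0.237805)(0.2023) - (-0.175508)(-0.1274) = 0.92953227
  phi_33 = 0.28720166 / 0.92953227 = 0.309.
Therefore phi_{33} = 0.3090.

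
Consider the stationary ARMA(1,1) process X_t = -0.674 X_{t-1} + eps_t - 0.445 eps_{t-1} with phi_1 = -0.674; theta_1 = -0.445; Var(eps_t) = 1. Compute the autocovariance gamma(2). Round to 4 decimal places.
\gamma(2) = 1.7965

Multiply the model equation by X_{t-k} and take expectations. With theta_0 = psi_0 = 1 and psi_j the MA(infinity) weights, this gives
  gamma(k) - sum_i phi_i gamma(k-i) = c_k,
  c_k = sigma^2 * sum_{j=k..q} theta_j psi_{j-k}   (c_k = 0 for k > q),
using gamma(-m) = gamma(m).
psi-weights needed (psi_j = theta_j + sum_i phi_i psi_{j-i}):
  psi_1 = theta_1 + phi_1 = -0.445 + (-0.674) = -1.119
Right-hand sides:
  c_0 = sigma^2 (1 + theta_1 psi_1) = 1 * (1 + (-0.445)(-1.119)) = 1 * 1.497955 = 1.497955
  c_1 = sigma^2 theta_1 = 1 * (-0.445) = -0.445
  c_2 = 0
Equations for k = 0 and k = 1 (AR order 1):
  gamma(0) = phi_1 gamma(1) + c_0
  gamma(1) = phi_1 gamma(0) + c_1
Substituting the second into the first: gamma(0) (1 - phi_1^2) = c_0 + phi_1 c_1, so
  gamma(0) = (c_0 + phi_1 c_1) / (1 - phi_1^2) = (1.497955 + (-0.674)(-0.445)) / (1 - (-0.674)^2) = 1.797885 / 0.545724 = 3.294495.
  gamma(1) = phi_1 gamma(0) + c_1 = (-0.674)(3.294495) + (-0.445) = -2.66549.
For k = 2 (> q): gamma(2) = phi_1 gamma(1) = (-0.674)(-2.66549) = 1.79654.
Therefore gamma(2) = 1.7965 (to 4 decimal places).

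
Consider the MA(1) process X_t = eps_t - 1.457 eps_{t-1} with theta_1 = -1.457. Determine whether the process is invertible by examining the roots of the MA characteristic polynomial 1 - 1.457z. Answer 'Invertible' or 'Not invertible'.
\text{Not invertible}

The MA(q) characteristic polynomial is P(z) = 1 - 1.457z.
Invertibility requires all roots to lie outside the unit circle, i.e. |z| > 1 for every root.
This is linear in z: 1 + (-1.457) z = 0  =>  z = -1/(-1.457) = 0.686342,  |z| = 0.686342.
Moduli of all roots: 0.6863.
All moduli strictly greater than 1? No.
Verdict: Not invertible.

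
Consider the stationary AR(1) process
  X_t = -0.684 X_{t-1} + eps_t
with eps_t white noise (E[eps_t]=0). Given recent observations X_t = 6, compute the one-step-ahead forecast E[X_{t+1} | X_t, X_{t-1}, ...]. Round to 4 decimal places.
E[X_{t+1} \mid \mathcal F_t] = -4.1040

For an AR(p) model X_t = c + sum_i phi_i X_{t-i} + eps_t, the
one-step-ahead conditional mean is
  E[X_{t+1} | X_t, ...] = c + sum_i phi_i X_{t+1-i}.
Substitute known values:
  E[X_{t+1} | ...] = (-0.684) * (6)
                   = -4.1040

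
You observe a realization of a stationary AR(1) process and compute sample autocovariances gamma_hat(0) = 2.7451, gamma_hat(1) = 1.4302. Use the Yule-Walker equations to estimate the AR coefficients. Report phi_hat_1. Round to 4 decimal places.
\hat\phi_{1} = 0.5210

The Yule-Walker equations for an AR(p) process read, in matrix form,
  Gamma_p phi = r_p,   with   (Gamma_p)_{ij} = gamma(|i - j|),
                       (r_p)_i = gamma(i),   i,j = 1..p.
Substitute the sample gammas (Toeplitz matrix and right-hand side of size 1):
  Gamma_p = [[2.7451]]
  r_p     = [1.4302]
With p = 1 this is the single equation gamma(0) phi_1 = gamma(1):
  phi_hat_1 = gamma(1) / gamma(0) = 1.4302 / 2.7451 = 0.5210.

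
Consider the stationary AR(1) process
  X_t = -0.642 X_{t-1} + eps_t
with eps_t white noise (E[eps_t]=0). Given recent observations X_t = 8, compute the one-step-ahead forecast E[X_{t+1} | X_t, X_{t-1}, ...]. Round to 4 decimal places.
E[X_{t+1} \mid \mathcal F_t] = -5.1360

For an AR(p) model X_t = c + sum_i phi_i X_{t-i} + eps_t, the
one-step-ahead conditional mean is
  E[X_{t+1} | X_t, ...] = c + sum_i phi_i X_{t+1-i}.
Substitute known values:
  E[X_{t+1} | ...] = (-0.642) * (8)
                   = -5.1360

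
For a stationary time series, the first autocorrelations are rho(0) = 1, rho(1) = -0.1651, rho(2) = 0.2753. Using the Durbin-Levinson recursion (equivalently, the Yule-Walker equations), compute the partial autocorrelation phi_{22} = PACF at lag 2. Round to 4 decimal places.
\phi_{22} = 0.2550

The PACF at lag k is phi_{kk}, the last component of the solution
to the Yule-Walker system G_k phi = r_k where
  (G_k)_{ij} = rho(|i - j|), (r_k)_i = rho(i), i,j = 1..k.
Equivalently, Durbin-Levinson gives phi_{kk} iteratively:
  phi_{11} = rho(1)
  phi_{kk} = [rho(k) - sum_{j=1..k-1} phi_{k-1,j} rho(k-j)]
            / [1 - sum_{j=1..k-1} phi_{k-1,j} rho(j)],
  phi_{k,j} = phi_{k-1,j} - phi_{kk} phi_{k-1,k-j},  j = 1..k-1.
Step k = 1:
  phi_11 = rho(1) = -0.1651.
Step k = 2:
  phi_22 = [rho(2) - phi_11 rho(1)] / [1 - phi_11 rho(1)] = [0.2753 - (-0.1651)(-0.1651)] / [1 - (-0.1651)(-0.1651)]
         = 0.24804199 / 0.97274199 = 0.255.
Therefore phi_{22} = 0.2550.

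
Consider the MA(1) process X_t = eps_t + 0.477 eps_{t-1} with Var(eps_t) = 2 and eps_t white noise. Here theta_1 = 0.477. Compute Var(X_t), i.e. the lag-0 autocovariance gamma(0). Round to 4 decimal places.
\gamma(0) = 2.4551

For an MA(q) process X_t = eps_t + sum_i theta_i eps_{t-i} with
Var(eps_t) = sigma^2, the variance is
  gamma(0) = sigma^2 * (1 + sum_i theta_i^2).
  sum_i theta_i^2 = (0.477)^2 = 0.227529.
  gamma(0) = 2 * (1 + 0.227529) = 2 * 1.227529 = 2.455058, which rounds to 2.4551.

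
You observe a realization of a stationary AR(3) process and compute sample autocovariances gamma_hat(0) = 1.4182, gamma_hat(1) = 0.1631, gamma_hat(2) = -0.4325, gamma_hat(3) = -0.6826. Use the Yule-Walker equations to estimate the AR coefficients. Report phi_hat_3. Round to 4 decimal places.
\hat\phi_{3} = -0.4500

The Yule-Walker equations for an AR(p) process read, in matrix form,
  Gamma_p phi = r_p,   with   (Gamma_p)_{ij} = gamma(|i - j|),
                       (r_p)_i = gamma(i),   i,j = 1..p.
Substitute the sample gammas (Toeplitz matrix and right-hand side of size 3):
  Gamma_p = [[1.4182, 0.1631, -0.4325], [0.1631, 1.4182, 0.1631], [-0.4325, 0.1631, 1.4182]]
  r_p     = [0.1631, -0.4325, -0.6826]
Written out (R1..R3):
  (R1) 1.4182 phi_1 + 0.1631 phi_2 - 0.4325 phi_3 = 0.1631
  (R2) 0.1631 phi_1 + 1.4182 phi_2 + 0.1631 phi_3 = -0.4325
  (R3) -0.4325 phi_1 + 0.1631 phi_2 + 1.4182 phi_3 = -0.6826
Gaussian elimination:
  R2 <- R2 - (0.1631/1.4182) R1 = R2 - (0.115005) R1:  1.399443 phi_2 + 0.21284 phi_3 = -0.451257
  R3 <- R3 - (-0.4325/1.4182) R1 = R3 - (-0.304964) R1:  0.21284 phi_2 + 1.286303 phi_3 = -0.63286
  R3 <- R3 - (0.21284/1.399443) R2 = R3 - (0.152089) R2:  1.253933 phi_3 = -0.564229
Back-substitution:
  phi_hat_3 = -0.564229 / 1.253933 = -0.449968
  phi_hat_2 = (-0.451257 - (0.21284)(-0.449968)) / 1.399443 = -0.25402
  phi_hat_1 = (0.1631 - (0.1631)(-0.25402) - (-0.4325)(-0.449968)) / 1.4182 = 0.006995
So phi_hat = [0.0070, -0.2540, -0.4500].
Therefore phi_hat_3 = -0.4500.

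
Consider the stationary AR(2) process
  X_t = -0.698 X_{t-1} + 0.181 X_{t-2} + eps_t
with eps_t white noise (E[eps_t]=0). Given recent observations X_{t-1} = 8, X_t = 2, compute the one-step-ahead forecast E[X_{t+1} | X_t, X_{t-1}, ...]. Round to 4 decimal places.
E[X_{t+1} \mid \mathcal F_t] = 0.0520

For an AR(p) model X_t = c + sum_i phi_i X_{t-i} + eps_t, the
one-step-ahead conditional mean is
  E[X_{t+1} | X_t, ...] = c + sum_i phi_i X_{t+1-i}.
Substitute known values:
  E[X_{t+1} | ...] = (-0.698) * (2) + (0.181) * (8)
                   = 0.0520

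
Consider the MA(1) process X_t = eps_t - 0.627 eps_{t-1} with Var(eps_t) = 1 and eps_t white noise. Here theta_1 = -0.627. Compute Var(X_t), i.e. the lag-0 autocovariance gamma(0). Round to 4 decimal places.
\gamma(0) = 1.3931

For an MA(q) process X_t = eps_t + sum_i theta_i eps_{t-i} with
Var(eps_t) = sigma^2, the variance is
  gamma(0) = sigma^2 * (1 + sum_i theta_i^2).
  sum_i theta_i^2 = (-0.627)^2 = 0.393129.
  gamma(0) = 1 * (1 + 0.393129) = 1 * 1.393129 = 1.393129, which rounds to 1.3931.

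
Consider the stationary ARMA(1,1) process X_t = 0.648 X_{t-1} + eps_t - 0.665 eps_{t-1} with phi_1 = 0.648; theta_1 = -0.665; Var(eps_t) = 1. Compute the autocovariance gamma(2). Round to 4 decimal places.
\gamma(2) = -0.0108

Multiply the model equation by X_{t-k} and take expectations. With theta_0 = psi_0 = 1 and psi_j the MA(infinity) weights, this gives
  gamma(k) - sum_i phi_i gamma(k-i) = c_k,
  c_k = sigma^2 * sum_{j=k..q} theta_j psi_{j-k}   (c_k = 0 for k > q),
using gamma(-m) = gamma(m).
psi-weights needed (psi_j = theta_j + sum_i phi_i psi_{j-i}):
  psi_1 = theta_1 + phi_1 = -0.665 + (0.648) = -0.017
Right-hand sides:
  c_0 = sigma^2 (1 + theta_1 psi_1) = 1 * (1 + (-0.665)(-0.017)) = 1 * 1.011305 = 1.011305
  c_1 = sigma^2 theta_1 = 1 * (-0.665) = -0.665
  c_2 = 0
Equations for k = 0 and k = 1 (AR order 1):
  gamma(0) = phi_1 gamma(1) + c_0
  gamma(1) = phi_1 gamma(0) + c_1
Substituting the second into the first: gamma(0) (1 - phi_1^2) = c_0 + phi_1 c_1, so
  gamma(0) = (c_0 + phi_1 c_1) / (1 - phi_1^2) = (1.011305 + (0.648)(-0.665)) / (1 - (0.648)^2) = 0.580385 / 0.580096 = 1.000498.
  gamma(1) = phi_1 gamma(0) + c_1 = (0.648)(1.000498) + (-0.665) = -0.016677.
For k = 2 (> q): gamma(2) = phi_1 gamma(1) = (0.648)(-0.016677) = -0.010807.
Therefore gamma(2) = -0.0108 (to 4 decimal places).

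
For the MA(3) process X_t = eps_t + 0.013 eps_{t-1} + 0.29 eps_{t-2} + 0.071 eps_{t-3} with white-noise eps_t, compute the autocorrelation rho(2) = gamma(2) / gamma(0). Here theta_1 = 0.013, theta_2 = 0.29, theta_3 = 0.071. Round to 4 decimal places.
\rho(2) = 0.2671

For an MA(q) process with theta_0 = 1, the autocovariance is
  gamma(k) = sigma^2 * sum_{i=0..q-k} theta_i * theta_{i+k},
and rho(k) = gamma(k) / gamma(0). Sigma^2 cancels.
  numerator   = (1)*(0.29) + (0.013)*(0.071) = 0.290923.
  denominator = (1)^2 + (0.013)^2 + (0.29)^2 + (0.071)^2 = 1.08931.
  rho(2) = 0.290923 / 1.08931 = 0.2671.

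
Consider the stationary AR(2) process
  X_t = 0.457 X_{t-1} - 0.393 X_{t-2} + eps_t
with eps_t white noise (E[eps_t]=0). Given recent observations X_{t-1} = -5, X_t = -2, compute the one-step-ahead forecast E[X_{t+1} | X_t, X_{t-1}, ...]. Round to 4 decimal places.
E[X_{t+1} \mid \mathcal F_t] = 1.0510

For an AR(p) model X_t = c + sum_i phi_i X_{t-i} + eps_t, the
one-step-ahead conditional mean is
  E[X_{t+1} | X_t, ...] = c + sum_i phi_i X_{t+1-i}.
Substitute known values:
  E[X_{t+1} | ...] = (0.457) * (-2) + (-0.393) * (-5)
                   = 1.0510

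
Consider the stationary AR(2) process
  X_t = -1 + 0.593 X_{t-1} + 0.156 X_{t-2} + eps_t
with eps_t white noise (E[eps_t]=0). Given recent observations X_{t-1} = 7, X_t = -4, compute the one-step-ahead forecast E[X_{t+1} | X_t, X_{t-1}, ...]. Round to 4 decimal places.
E[X_{t+1} \mid \mathcal F_t] = -2.2800

For an AR(p) model X_t = c + sum_i phi_i X_{t-i} + eps_t, the
one-step-ahead conditional mean is
  E[X_{t+1} | X_t, ...] = c + sum_i phi_i X_{t+1-i}.
Substitute known values:
  E[X_{t+1} | ...] = -1 + (0.593) * (-4) + (0.156) * (7)
                   = -2.2800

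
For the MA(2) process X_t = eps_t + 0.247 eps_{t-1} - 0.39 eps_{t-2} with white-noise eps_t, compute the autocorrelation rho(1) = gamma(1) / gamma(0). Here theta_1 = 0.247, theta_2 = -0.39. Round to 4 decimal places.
\rho(1) = 0.1242

For an MA(q) process with theta_0 = 1, the autocovariance is
  gamma(k) = sigma^2 * sum_{i=0..q-k} theta_i * theta_{i+k},
and rho(k) = gamma(k) / gamma(0). Sigma^2 cancels.
  numerator   = (1)*(0.247) + (0.247)*(-0.39) = 0.15067.
  denominator = (1)^2 + (0.247)^2 + (-0.39)^2 = 1.213109.
  rho(1) = 0.15067 / 1.213109 = 0.1242.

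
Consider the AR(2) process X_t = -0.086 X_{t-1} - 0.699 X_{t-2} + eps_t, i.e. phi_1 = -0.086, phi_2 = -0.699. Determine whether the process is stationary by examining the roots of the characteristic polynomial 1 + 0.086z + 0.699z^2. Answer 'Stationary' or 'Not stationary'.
\text{Stationary}

The AR(p) characteristic polynomial is P(z) = 1 + 0.086z + 0.699z^2.
Stationarity requires all roots to lie outside the unit circle, i.e. |z| > 1 for every root.
Set 1 + (0.086) z + (0.699) z^2 = 0, i.e. a z^2 + b z + c = 0 with a = 0.699, b = 0.086, c = 1.
Discriminant D = b^2 - 4ac = (0.086)^2 - 4*(0.699)*1 = 0.007396 - (2.796) = -2.788604.
D < 0, so the roots are the complex-conjugate pair z = (-b +/- i sqrt(-D)) / (2a) = -0.0615 +/- 1.1945i.
For a conjugate pair |z|^2 = z * conj(z) = (product of roots) = c/a = 1/(0.699) = 1.430615, so |z| = sqrt(1.430615) = 1.1961 for both roots.
Moduli of all roots: 1.1961, 1.1961.
All moduli strictly greater than 1? Yes.
Verdict: Stationary.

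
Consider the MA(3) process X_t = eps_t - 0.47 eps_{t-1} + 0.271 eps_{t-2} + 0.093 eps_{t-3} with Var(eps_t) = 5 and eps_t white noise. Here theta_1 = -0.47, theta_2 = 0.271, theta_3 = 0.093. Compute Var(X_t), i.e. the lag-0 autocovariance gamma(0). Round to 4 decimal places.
\gamma(0) = 6.5150

For an MA(q) process X_t = eps_t + sum_i theta_i eps_{t-i} with
Var(eps_t) = sigma^2, the variance is
  gamma(0) = sigma^2 * (1 + sum_i theta_i^2).
  sum_i theta_i^2 = (-0.47)^2 + (0.271)^2 + (0.093)^2 = 0.2209 + 0.073441 + 0.008649 = 0.30299.
  gamma(0) = 5 * (1 + 0.30299) = 5 * 1.30299 = 6.51495, which rounds to 6.5150.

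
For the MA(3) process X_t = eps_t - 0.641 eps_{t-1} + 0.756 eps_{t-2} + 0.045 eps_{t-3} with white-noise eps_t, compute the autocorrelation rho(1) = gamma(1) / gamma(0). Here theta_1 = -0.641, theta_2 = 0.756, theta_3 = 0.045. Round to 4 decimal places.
\rho(1) = -0.5501

For an MA(q) process with theta_0 = 1, the autocovariance is
  gamma(k) = sigma^2 * sum_{i=0..q-k} theta_i * theta_{i+k},
and rho(k) = gamma(k) / gamma(0). Sigma^2 cancels.
  numerator   = (1)*(-0.641) + (-0.641)*(0.756) + (0.756)*(0.045) = -1.091576.
  denominator = (1)^2 + (-0.641)^2 + (0.756)^2 + (0.045)^2 = 1.984442.
  rho(1) = -1.091576 / 1.984442 = -0.5501.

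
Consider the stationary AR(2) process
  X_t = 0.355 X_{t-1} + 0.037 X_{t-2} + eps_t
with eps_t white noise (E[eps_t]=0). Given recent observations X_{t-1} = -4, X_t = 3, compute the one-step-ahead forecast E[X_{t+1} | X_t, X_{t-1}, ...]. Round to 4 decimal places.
E[X_{t+1} \mid \mathcal F_t] = 0.9170

For an AR(p) model X_t = c + sum_i phi_i X_{t-i} + eps_t, the
one-step-ahead conditional mean is
  E[X_{t+1} | X_t, ...] = c + sum_i phi_i X_{t+1-i}.
Substitute known values:
  E[X_{t+1} | ...] = (0.355) * (3) + (0.037) * (-4)
                   = 0.9170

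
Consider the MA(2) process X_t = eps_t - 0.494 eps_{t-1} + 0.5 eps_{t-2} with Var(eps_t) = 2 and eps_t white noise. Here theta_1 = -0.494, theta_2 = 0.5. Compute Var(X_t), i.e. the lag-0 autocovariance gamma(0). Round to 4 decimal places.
\gamma(0) = 2.9881

For an MA(q) process X_t = eps_t + sum_i theta_i eps_{t-i} with
Var(eps_t) = sigma^2, the variance is
  gamma(0) = sigma^2 * (1 + sum_i theta_i^2).
  sum_i theta_i^2 = (-0.494)^2 + (0.5)^2 = 0.244036 + 0.25 = 0.494036.
  gamma(0) = 2 * (1 + 0.494036) = 2 * 1.494036 = 2.988072, which rounds to 2.9881.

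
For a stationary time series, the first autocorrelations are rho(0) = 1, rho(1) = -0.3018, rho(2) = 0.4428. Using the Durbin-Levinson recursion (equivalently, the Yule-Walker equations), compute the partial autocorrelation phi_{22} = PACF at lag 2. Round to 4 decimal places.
\phi_{22} = 0.3870

The PACF at lag k is phi_{kk}, the last component of the solution
to the Yule-Walker system G_k phi = r_k where
  (G_k)_{ij} = rho(|i - j|), (r_k)_i = rho(i), i,j = 1..k.
Equivalently, Durbin-Levinson gives phi_{kk} iteratively:
  phi_{11} = rho(1)
  phi_{kk} = [rho(k) - sum_{j=1..k-1} phi_{k-1,j} rho(k-j)]
            / [1 - sum_{j=1..k-1} phi_{k-1,j} rho(j)],
  phi_{k,j} = phi_{k-1,j} - phi_{kk} phi_{k-1,k-j},  j = 1..k-1.
Step k = 1:
  phi_11 = rho(1) = -0.3018.
Step k = 2:
  phi_22 = [rho(2) - phi_11 rho(1)] / [1 - phi_11 rho(1)] = [0.4428 - (-0.3018)(-0.3018)] / [1 - (-0.3018)(-0.3018)]
         = 0.35171676 / 0.90891676 = 0.387.
Therefore phi_{22} = 0.3870.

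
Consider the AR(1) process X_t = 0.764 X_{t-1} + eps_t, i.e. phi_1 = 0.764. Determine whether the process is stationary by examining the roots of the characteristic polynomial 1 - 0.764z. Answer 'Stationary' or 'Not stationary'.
\text{Stationary}

The AR(p) characteristic polynomial is P(z) = 1 - 0.764z.
Stationarity requires all roots to lie outside the unit circle, i.e. |z| > 1 for every root.
This is linear in z: 1 + (-0.764) z = 0  =>  z = -1/(-0.764) = 1.308901,  |z| = 1.308901.
Moduli of all roots: 1.3089.
All moduli strictly greater than 1? Yes.
Verdict: Stationary.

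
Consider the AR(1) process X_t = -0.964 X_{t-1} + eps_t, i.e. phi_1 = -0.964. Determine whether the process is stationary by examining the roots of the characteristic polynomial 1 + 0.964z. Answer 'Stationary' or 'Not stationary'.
\text{Stationary}

The AR(p) characteristic polynomial is P(z) = 1 + 0.964z.
Stationarity requires all roots to lie outside the unit circle, i.e. |z| > 1 for every root.
This is linear in z: 1 + (0.964) z = 0  =>  z = -1/(0.964) = -1.037344,  |z| = 1.037344.
Moduli of all roots: 1.0373.
All moduli strictly greater than 1? Yes.
Verdict: Stationary.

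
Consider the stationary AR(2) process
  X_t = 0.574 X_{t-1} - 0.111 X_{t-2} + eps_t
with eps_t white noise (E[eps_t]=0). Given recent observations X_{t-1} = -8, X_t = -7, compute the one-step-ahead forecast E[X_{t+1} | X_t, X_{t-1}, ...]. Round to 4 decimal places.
E[X_{t+1} \mid \mathcal F_t] = -3.1300

For an AR(p) model X_t = c + sum_i phi_i X_{t-i} + eps_t, the
one-step-ahead conditional mean is
  E[X_{t+1} | X_t, ...] = c + sum_i phi_i X_{t+1-i}.
Substitute known values:
  E[X_{t+1} | ...] = (0.574) * (-7) + (-0.111) * (-8)
                   = -3.1300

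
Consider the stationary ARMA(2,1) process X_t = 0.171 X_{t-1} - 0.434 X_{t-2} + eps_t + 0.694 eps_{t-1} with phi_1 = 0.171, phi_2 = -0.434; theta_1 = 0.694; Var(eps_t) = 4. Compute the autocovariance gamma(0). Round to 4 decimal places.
\gamma(0) = 8.2347

Multiply the model equation by X_{t-k} and take expectations. With theta_0 = psi_0 = 1 and psi_j the MA(infinity) weights, this gives
  gamma(k) - sum_i phi_i gamma(k-i) = c_k,
  c_k = sigma^2 * sum_{j=k..q} theta_j psi_{j-k}   (c_k = 0 for k > q),
using gamma(-m) = gamma(m).
psi-weights needed (psi_j = theta_j + sum_i phi_i psi_{j-i}):
  psi_1 = theta_1 + phi_1 = 0.694 + (0.171) = 0.865
Right-hand sides:
  c_0 = sigma^2 (1 + theta_1 psi_1) = 4 * (1 + (0.694)(0.865)) = 4 * 1.60031 = 6.40124
  c_1 = sigma^2 theta_1 = 4 * (0.694) = 2.776
  c_2 = 0
Equations for k = 0, 1, 2 (AR order 2, c_2 = 0):
  (E0) gamma(0) = phi_1 gamma(1) + phi_2 gamma(2) + c_0
  (E1) gamma(1) = phi_1 gamma(0) + phi_2 gamma(1) + c_1
  (E2) gamma(2) = phi_1 gamma(1) + phi_2 gamma(0)
From (E1): gamma(1) = A gamma(0) + B with
  A = phi_1 / (1 - phi_2) = 0.171 / 1.434 = 0.119247,   B = c_1 / (1 - phi_2) = 2.776 / 1.434 = 1.935844.
Insert (E2) into (E0): gamma(0) (1 - phi_2^2) = phi_1 (1 + phi_2) gamma(1) + c_0.
  phi_1 (1 + phi_2) = (0.171)(0.566) = 0.096786,   1 - phi_2^2 = 0.811644.
Replace gamma(1) by A gamma(0) + B and collect gamma(0):
  gamma(0) [0.811644 - (0.096786)(0.119247)] = (0.096786)(1.935844) + 6.40124
  gamma(0) * 0.800103 = 6.588603
  gamma(0) = 6.588603 / 0.800103 = 8.234697.
Therefore gamma(0) = 8.2347 (to 4 decimal places).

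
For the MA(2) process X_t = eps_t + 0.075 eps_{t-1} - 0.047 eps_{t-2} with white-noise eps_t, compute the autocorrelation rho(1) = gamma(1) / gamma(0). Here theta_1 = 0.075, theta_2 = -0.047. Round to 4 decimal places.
\rho(1) = 0.0709

For an MA(q) process with theta_0 = 1, the autocovariance is
  gamma(k) = sigma^2 * sum_{i=0..q-k} theta_i * theta_{i+k},
and rho(k) = gamma(k) / gamma(0). Sigma^2 cancels.
  numerator   = (1)*(0.075) + (0.075)*(-0.047) = 0.071475.
  denominator = (1)^2 + (0.075)^2 + (-0.047)^2 = 1.007834.
  rho(1) = 0.071475 / 1.007834 = 0.0709.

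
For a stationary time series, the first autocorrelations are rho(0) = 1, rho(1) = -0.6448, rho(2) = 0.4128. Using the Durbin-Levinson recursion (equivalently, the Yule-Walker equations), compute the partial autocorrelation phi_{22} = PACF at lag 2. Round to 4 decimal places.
\phi_{22} = -0.0051

The PACF at lag k is phi_{kk}, the last component of the solution
to the Yule-Walker system G_k phi = r_k where
  (G_k)_{ij} = rho(|i - j|), (r_k)_i = rho(i), i,j = 1..k.
Equivalently, Durbin-Levinson gives phi_{kk} iteratively:
  phi_{11} = rho(1)
  phi_{kk} = [rho(k) - sum_{j=1..k-1} phi_{k-1,j} rho(k-j)]
            / [1 - sum_{j=1..k-1} phi_{k-1,j} rho(j)],
  phi_{k,j} = phi_{k-1,j} - phi_{kk} phi_{k-1,k-j},  j = 1..k-1.
Step k = 1:
  phi_11 = rho(1) = -0.6448.
Step k = 2:
  phi_22 = [rho(2) - phi_11 rho(1)] / [1 - phi_11 rho(1)] = [0.4128 - (-0.6448)(-0.6448)] / [1 - (-0.6448)(-0.6448)]
         = -0.00296704 / 0.58423296 = -0.0051.
Therefore phi_{22} = -0.0051.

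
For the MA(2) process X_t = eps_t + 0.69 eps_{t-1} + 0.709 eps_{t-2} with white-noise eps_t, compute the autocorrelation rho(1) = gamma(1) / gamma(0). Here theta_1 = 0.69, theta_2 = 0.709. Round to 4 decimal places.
\rho(1) = 0.5959

For an MA(q) process with theta_0 = 1, the autocovariance is
  gamma(k) = sigma^2 * sum_{i=0..q-k} theta_i * theta_{i+k},
and rho(k) = gamma(k) / gamma(0). Sigma^2 cancels.
  numerator   = (1)*(0.69) + (0.69)*(0.709) = 1.17921.
  denominator = (1)^2 + (0.69)^2 + (0.709)^2 = 1.978781.
  rho(1) = 1.17921 / 1.978781 = 0.5959.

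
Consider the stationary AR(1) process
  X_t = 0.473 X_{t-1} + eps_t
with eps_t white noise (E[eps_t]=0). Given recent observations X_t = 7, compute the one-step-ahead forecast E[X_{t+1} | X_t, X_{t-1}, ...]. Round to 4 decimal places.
E[X_{t+1} \mid \mathcal F_t] = 3.3110

For an AR(p) model X_t = c + sum_i phi_i X_{t-i} + eps_t, the
one-step-ahead conditional mean is
  E[X_{t+1} | X_t, ...] = c + sum_i phi_i X_{t+1-i}.
Substitute known values:
  E[X_{t+1} | ...] = (0.473) * (7)
                   = 3.3110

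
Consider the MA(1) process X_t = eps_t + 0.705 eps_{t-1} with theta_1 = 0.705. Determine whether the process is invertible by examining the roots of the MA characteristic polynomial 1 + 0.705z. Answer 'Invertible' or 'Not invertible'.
\text{Invertible}

The MA(q) characteristic polynomial is P(z) = 1 + 0.705z.
Invertibility requires all roots to lie outside the unit circle, i.e. |z| > 1 for every root.
This is linear in z: 1 + (0.705) z = 0  =>  z = -1/(0.705) = -1.41844,  |z| = 1.41844.
Moduli of all roots: 1.4184.
All moduli strictly greater than 1? Yes.
Verdict: Invertible.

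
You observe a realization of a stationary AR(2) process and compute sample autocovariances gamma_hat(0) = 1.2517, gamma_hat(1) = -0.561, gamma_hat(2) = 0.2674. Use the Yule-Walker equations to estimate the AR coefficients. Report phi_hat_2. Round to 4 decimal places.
\hat\phi_{2} = 0.0160

The Yule-Walker equations for an AR(p) process read, in matrix form,
  Gamma_p phi = r_p,   with   (Gamma_p)_{ij} = gamma(|i - j|),
                       (r_p)_i = gamma(i),   i,j = 1..p.
Substitute the sample gammas (Toeplitz matrix and right-hand side of size 2):
  Gamma_p = [[1.2517, -0.561], [-0.561, 1.2517]]
  r_p     = [-0.561, 0.2674]
Written out:
  1.2517 phi_1 - 0.561 phi_2 = -0.561
  -0.561 phi_1 + 1.2517 phi_2 = 0.2674
Solve by Cramer's rule:
  det = gamma(0)^2 - gamma(1)^2 = (1.2517)^2 - (-0.561)^2 = 1.56675289 - 0.314721 = 1.25203189
  phi_hat_1 = [gamma(1) gamma(0) - gamma(1) gamma(2)] / det = [(-0.561)(1.2517) - (-0.561)(0.2674)] / 1.25203189 = -0.5521923 / 1.25203189 = -0.441
  phi_hat_2 = [gamma(0) gamma(2) - gamma(1)^2] / det = [(1.2517)(0.2674) - (-0.561)^2] / 1.25203189 = 0.01998358 / 1.25203189 = 0.016
So phi_hat = [-0.4410, 0.0160].
Therefore phi_hat_2 = 0.0160.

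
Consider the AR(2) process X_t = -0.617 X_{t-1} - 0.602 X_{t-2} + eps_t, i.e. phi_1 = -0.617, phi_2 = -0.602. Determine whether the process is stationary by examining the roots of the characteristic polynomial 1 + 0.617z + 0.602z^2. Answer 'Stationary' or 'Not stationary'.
\text{Stationary}

The AR(p) characteristic polynomial is P(z) = 1 + 0.617z + 0.602z^2.
Stationarity requires all roots to lie outside the unit circle, i.e. |z| > 1 for every root.
Set 1 + (0.617) z + (0.602) z^2 = 0, i.e. a z^2 + b z + c = 0 with a = 0.602, b = 0.617, c = 1.
Discriminant D = b^2 - 4ac = (0.617)^2 - 4*(0.602)*1 = 0.380689 - (2.408) = -2.027311.
D < 0, so the roots are the complex-conjugate pair z = (-b +/- i sqrt(-D)) / (2a) = -0.5125 +/- 1.1826i.
For a conjugate pair |z|^2 = z * conj(z) = (product of roots) = c/a = 1/(0.602) = 1.66113, so |z| = sqrt(1.66113) = 1.2888 for both roots.
Moduli of all roots: 1.2888, 1.2888.
All moduli strictly greater than 1? Yes.
Verdict: Stationary.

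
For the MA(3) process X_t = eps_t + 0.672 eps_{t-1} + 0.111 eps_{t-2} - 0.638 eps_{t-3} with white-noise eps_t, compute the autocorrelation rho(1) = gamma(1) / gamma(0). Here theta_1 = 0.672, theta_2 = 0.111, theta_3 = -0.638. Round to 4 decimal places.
\rho(1) = 0.3612

For an MA(q) process with theta_0 = 1, the autocovariance is
  gamma(k) = sigma^2 * sum_{i=0..q-k} theta_i * theta_{i+k},
and rho(k) = gamma(k) / gamma(0). Sigma^2 cancels.
  numerator   = (1)*(0.672) + (0.672)*(0.111) + (0.111)*(-0.638) = 0.675774.
  denominator = (1)^2 + (0.672)^2 + (0.111)^2 + (-0.638)^2 = 1.870949.
  rho(1) = 0.675774 / 1.870949 = 0.3612.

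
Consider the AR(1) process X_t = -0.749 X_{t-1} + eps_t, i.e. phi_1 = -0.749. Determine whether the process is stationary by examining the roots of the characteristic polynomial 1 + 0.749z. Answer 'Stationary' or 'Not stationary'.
\text{Stationary}

The AR(p) characteristic polynomial is P(z) = 1 + 0.749z.
Stationarity requires all roots to lie outside the unit circle, i.e. |z| > 1 for every root.
This is linear in z: 1 + (0.749) z = 0  =>  z = -1/(0.749) = -1.335113,  |z| = 1.335113.
Moduli of all roots: 1.3351.
All moduli strictly greater than 1? Yes.
Verdict: Stationary.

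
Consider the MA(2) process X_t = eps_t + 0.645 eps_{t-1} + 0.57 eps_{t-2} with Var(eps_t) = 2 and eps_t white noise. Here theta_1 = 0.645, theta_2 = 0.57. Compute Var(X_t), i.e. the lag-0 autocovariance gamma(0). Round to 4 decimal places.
\gamma(0) = 3.4819

For an MA(q) process X_t = eps_t + sum_i theta_i eps_{t-i} with
Var(eps_t) = sigma^2, the variance is
  gamma(0) = sigma^2 * (1 + sum_i theta_i^2).
  sum_i theta_i^2 = (0.645)^2 + (0.57)^2 = 0.416025 + 0.3249 = 0.740925.
  gamma(0) = 2 * (1 + 0.740925) = 2 * 1.740925 = 3.48185, which rounds to 3.4819.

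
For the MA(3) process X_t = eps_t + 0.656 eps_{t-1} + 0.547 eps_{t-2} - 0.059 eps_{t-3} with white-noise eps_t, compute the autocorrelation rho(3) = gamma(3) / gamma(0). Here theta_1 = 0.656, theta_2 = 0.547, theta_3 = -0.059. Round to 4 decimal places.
\rho(3) = -0.0340

For an MA(q) process with theta_0 = 1, the autocovariance is
  gamma(k) = sigma^2 * sum_{i=0..q-k} theta_i * theta_{i+k},
and rho(k) = gamma(k) / gamma(0). Sigma^2 cancels.
  numerator   = (1)*(-0.059) = -0.059.
  denominator = (1)^2 + (0.656)^2 + (0.547)^2 + (-0.059)^2 = 1.733026.
  rho(3) = -0.059 / 1.733026 = -0.0340.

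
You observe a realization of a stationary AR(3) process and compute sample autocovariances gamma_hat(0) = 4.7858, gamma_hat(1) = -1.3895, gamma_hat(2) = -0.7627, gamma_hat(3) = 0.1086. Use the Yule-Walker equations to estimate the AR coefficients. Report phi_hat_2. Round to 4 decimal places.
\hat\phi_{2} = -0.3150

The Yule-Walker equations for an AR(p) process read, in matrix form,
  Gamma_p phi = r_p,   with   (Gamma_p)_{ij} = gamma(|i - j|),
                       (r_p)_i = gamma(i),   i,j = 1..p.
Substitute the sample gammas (Toeplitz matrix and right-hand side of size 3):
  Gamma_p = [[4.7858, -1.3895, -0.7627], [-1.3895, 4.7858, -1.3895], [-0.7627, -1.3895, 4.7858]]
  r_p     = [-1.3895, -0.7627, 0.1086]
Written out (R1..R3):
  (R1) 4.7858 phi_1 - 1.3895 phi_2 - 0.7627 phi_3 = -1.3895
  (R2) -1.3895 phi_1 + 4.7858 phi_2 - 1.3895 phi_3 = -0.7627
  (R3) -0.7627 phi_1 - 1.3895 phi_2 + 4.7858 phi_3 = 0.1086
Gaussian elimination:
  R2 <- R2 - (-1.3895/4.7858) R1 = R2 - (-0.290338) R1:  4.382375 phi_2 - 1.610941 phi_3 = -1.166125
  R3 <- R3 - (-0.7627/4.7858) R1 = R3 - (-0.159367) R1:  -1.610941 phi_2 + 4.664251 phi_3 = -0.112841
  R3 <- R3 - (-1.610941/4.382375) R2 = R3 - (-0.367595) R2:  4.072076 phi_3 = -0.541503
Back-substitution:
  phi_hat_3 = -0.541503 / 4.072076 = -0.13298
  phi_hat_2 = (-1.166125 - (-1.610941)(-0.13298)) / 4.382375 = -0.314977
  phi_hat_1 = (-1.3895 - (-1.3895)(-0.314977) - (-0.7627)(-0.13298)) / 4.7858 = -0.40298
So phi_hat = [-0.4030, -0.3150, -0.1330].
Therefore phi_hat_2 = -0.3150.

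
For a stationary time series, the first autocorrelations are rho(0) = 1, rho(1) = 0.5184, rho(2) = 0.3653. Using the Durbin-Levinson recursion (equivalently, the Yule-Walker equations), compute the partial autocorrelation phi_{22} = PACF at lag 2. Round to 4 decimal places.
\phi_{22} = 0.1320

The PACF at lag k is phi_{kk}, the last component of the solution
to the Yule-Walker system G_k phi = r_k where
  (G_k)_{ij} = rho(|i - j|), (r_k)_i = rho(i), i,j = 1..k.
Equivalently, Durbin-Levinson gives phi_{kk} iteratively:
  phi_{11} = rho(1)
  phi_{kk} = [rho(k) - sum_{j=1..k-1} phi_{k-1,j} rho(k-j)]
            / [1 - sum_{j=1..k-1} phi_{k-1,j} rho(j)],
  phi_{k,j} = phi_{k-1,j} - phi_{kk} phi_{k-1,k-j},  j = 1..k-1.
Step k = 1:
  phi_11 = rho(1) = 0.5184.
Step k = 2:
  phi_22 = [rho(2) - phi_11 rho(1)] / [1 - phi_11 rho(1)] = [0.3653 - (0.5184)(0.5184)] / [1 - (0.5184)(0.5184)]
         = 0.09656144 / 0.73126144 = 0.132.
Therefore phi_{22} = 0.1320.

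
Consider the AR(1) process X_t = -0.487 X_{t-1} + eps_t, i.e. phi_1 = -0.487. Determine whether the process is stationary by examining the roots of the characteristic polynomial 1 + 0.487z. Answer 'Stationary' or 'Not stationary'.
\text{Stationary}

The AR(p) characteristic polynomial is P(z) = 1 + 0.487z.
Stationarity requires all roots to lie outside the unit circle, i.e. |z| > 1 for every root.
This is linear in z: 1 + (0.487) z = 0  =>  z = -1/(0.487) = -2.053388,  |z| = 2.053388.
Moduli of all roots: 2.0534.
All moduli strictly greater than 1? Yes.
Verdict: Stationary.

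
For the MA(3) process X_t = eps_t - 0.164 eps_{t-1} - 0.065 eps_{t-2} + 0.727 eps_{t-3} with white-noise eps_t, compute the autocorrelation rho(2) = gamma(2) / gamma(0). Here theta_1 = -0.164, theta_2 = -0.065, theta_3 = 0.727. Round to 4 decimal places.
\rho(2) = -0.1181

For an MA(q) process with theta_0 = 1, the autocovariance is
  gamma(k) = sigma^2 * sum_{i=0..q-k} theta_i * theta_{i+k},
and rho(k) = gamma(k) / gamma(0). Sigma^2 cancels.
  numerator   = (1)*(-0.065) + (-0.164)*(0.727) = -0.184228.
  denominator = (1)^2 + (-0.164)^2 + (-0.065)^2 + (0.727)^2 = 1.55965.
  rho(2) = -0.184228 / 1.55965 = -0.1181.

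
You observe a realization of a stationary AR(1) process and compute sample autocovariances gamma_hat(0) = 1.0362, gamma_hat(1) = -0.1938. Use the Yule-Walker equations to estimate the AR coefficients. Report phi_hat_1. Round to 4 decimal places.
\hat\phi_{1} = -0.1870

The Yule-Walker equations for an AR(p) process read, in matrix form,
  Gamma_p phi = r_p,   with   (Gamma_p)_{ij} = gamma(|i - j|),
                       (r_p)_i = gamma(i),   i,j = 1..p.
Substitute the sample gammas (Toeplitz matrix and right-hand side of size 1):
  Gamma_p = [[1.0362]]
  r_p     = [-0.1938]
With p = 1 this is the single equation gamma(0) phi_1 = gamma(1):
  phi_hat_1 = gamma(1) / gamma(0) = -0.1938 / 1.0362 = -0.1870.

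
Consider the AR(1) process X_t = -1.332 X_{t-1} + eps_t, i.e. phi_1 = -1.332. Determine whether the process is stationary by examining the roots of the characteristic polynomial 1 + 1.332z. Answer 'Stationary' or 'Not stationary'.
\text{Not stationary}

The AR(p) characteristic polynomial is P(z) = 1 + 1.332z.
Stationarity requires all roots to lie outside the unit circle, i.e. |z| > 1 for every root.
This is linear in z: 1 + (1.332) z = 0  =>  z = -1/(1.332) = -0.750751,  |z| = 0.750751.
Moduli of all roots: 0.7508.
All moduli strictly greater than 1? No.
Verdict: Not stationary.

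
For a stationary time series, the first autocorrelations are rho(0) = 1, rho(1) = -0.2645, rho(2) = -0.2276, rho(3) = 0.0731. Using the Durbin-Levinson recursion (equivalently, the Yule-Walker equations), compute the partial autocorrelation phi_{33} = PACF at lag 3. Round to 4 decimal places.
\phi_{33} = -0.1090

The PACF at lag k is phi_{kk}, the last component of the solution
to the Yule-Walker system G_k phi = r_k where
  (G_k)_{ij} = rho(|i - j|), (r_k)_i = rho(i), i,j = 1..k.
Equivalently, Durbin-Levinson gives phi_{kk} iteratively:
  phi_{11} = rho(1)
  phi_{kk} = [rho(k) - sum_{j=1..k-1} phi_{k-1,j} rho(k-j)]
            / [1 - sum_{j=1..k-1} phi_{k-1,j} rho(j)],
  phi_{k,j} = phi_{k-1,j} - phi_{kk} phi_{k-1,k-j},  j = 1..k-1.
Step k = 1:
  phi_11 = rho(1) = -0.2645.
Step k = 2:
  phi_22 = [rho(2) - phi_11 rho(1)] / [1 - phi_11 rho(1)] = [-0.2276 - (-0.2645)(-0.2645)] / [1 - (-0.2645)(-0.2645)]
         = -0.29756025 / 0.93003975 = -0.319944.
  Update: phi_21 = phi_11 - phi_22 phi_11 = -0.2645 - (-0.319944)(-0.2645) = -0.349125.
Step k = 3:
  phi_33 = [rho(3) - phi_21 rho(2) - phi_22 rho(1)] / [1 - phi_21 rho(1) - phi_22 rho(2)]
    numerator   = 0.0731 - (-0.349125)(-0.2276) - (-0.319944)(-0.2645) = -0.09098595
    denominator = 1 - (-0.349125)(-0.2645) - (-0.319944)(-0.2276) = 0.83483726
  phi_33 = -0.09098595 / 0.83483726 = -0.109.
Therefore phi_{33} = -0.1090.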